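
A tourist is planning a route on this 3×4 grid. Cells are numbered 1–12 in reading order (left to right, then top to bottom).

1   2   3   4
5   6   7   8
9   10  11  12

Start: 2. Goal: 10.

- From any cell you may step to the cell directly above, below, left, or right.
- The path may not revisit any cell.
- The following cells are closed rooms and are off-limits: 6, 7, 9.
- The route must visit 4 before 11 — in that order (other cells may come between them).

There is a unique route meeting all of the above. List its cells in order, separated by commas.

2, 3, 4, 8, 12, 11, 10

The waypoints must appear in the order 4, 11, with no cell reused.
Route from 2: right 2 to 4, down 2 to 12, left 2 to 10 — 6 moves in all.
Check: order respected (4 at step 2, 11 at step 5).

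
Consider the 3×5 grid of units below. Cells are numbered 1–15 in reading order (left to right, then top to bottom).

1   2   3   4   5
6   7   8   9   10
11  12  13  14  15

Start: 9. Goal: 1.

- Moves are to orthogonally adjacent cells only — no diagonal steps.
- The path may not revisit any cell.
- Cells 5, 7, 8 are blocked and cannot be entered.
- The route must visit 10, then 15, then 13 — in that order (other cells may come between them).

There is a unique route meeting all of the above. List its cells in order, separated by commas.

The waypoints must appear in the order 10, 15, 13, with no cell reused.
Route from 9: right 1 to 10, down 1 to 15, left 4 to 11, up 2 to 1 — 8 moves in all.
Check: order respected (10 at step 1, 15 at step 2, 13 at step 4).

9, 10, 15, 14, 13, 12, 11, 6, 1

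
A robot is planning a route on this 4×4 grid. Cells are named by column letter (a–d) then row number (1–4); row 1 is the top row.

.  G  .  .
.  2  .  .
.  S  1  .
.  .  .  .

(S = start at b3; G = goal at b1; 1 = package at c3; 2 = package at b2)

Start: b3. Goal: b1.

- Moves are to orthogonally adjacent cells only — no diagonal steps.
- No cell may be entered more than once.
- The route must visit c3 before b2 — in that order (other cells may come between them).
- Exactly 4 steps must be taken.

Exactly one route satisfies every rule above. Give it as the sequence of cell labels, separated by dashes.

b3 - c3 - c2 - b2 - b1

The waypoints must appear in the order c3, b2, with no cell reused.
Route from b3: right 1 to c3, up 1 to c2, left 1 to b2, up 1 to b1 — 4 moves in all.
Check: order respected (1 at step 1, 2 at step 3); 4 moves as required.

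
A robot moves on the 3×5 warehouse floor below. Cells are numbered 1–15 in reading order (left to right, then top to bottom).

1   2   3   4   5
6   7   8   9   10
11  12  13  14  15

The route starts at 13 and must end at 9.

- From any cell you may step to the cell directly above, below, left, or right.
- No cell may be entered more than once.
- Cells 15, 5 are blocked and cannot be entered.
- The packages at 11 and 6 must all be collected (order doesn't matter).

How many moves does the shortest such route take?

Any route passes through 11 and 6 in some order between 13 and 9. Summing Manhattan distances along each leg and taking the cheapest ordering (13 → 11 → 6 → 9) gives a lower bound of 2 + 1 + 3 = 6 moves.
A route of 6 moves achieves this: 13 → 12 → 11 → 6 → 7 → 8 → 9.
Since 6 matches the lower bound, it is optimal.

6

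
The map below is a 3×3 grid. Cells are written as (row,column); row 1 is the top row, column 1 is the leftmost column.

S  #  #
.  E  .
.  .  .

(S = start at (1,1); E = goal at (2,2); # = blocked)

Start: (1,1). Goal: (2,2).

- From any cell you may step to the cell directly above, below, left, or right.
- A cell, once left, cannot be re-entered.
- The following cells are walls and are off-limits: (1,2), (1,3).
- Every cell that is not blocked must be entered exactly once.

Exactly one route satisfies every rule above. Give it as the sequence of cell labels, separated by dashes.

Need to visit all 7 open cells exactly once, starting at (1,1) and ending at (2,2).
Cell (2,3) has only two open neighbours ((3,3) and (2,2)), so the path must pass straight through it: one of those is the cell it's entered from and the other is where it exits.
Route from (1,1): down 2 to (3,1), right 2 to (3,3), up 1 to (2,3), left 1 to (2,2) — 6 moves in all.
Check: all 7 open cells covered.

(1,1) - (2,1) - (3,1) - (3,2) - (3,3) - (2,3) - (2,2)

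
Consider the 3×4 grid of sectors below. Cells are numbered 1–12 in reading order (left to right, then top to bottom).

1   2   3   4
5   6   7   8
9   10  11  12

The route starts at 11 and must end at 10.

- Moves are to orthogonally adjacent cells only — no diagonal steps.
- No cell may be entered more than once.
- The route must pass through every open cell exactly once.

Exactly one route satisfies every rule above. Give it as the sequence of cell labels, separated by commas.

Need to visit all 12 open cells exactly once, starting at 11 and ending at 10.
Route from 11: right to 12, 2× up (reaching 4), left to 3, down to 7, left to 6, up to 2, left to 1, 2× down (reaching 9), right to 10 — 11 moves in all.
Check: all 12 open cells covered.

11, 12, 8, 4, 3, 7, 6, 2, 1, 5, 9, 10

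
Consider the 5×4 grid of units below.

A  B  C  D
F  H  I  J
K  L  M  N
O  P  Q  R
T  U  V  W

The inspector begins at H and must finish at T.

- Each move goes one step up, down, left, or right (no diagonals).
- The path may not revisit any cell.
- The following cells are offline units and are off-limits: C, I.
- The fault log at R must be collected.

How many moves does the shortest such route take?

8

Any route passes through R somewhere between H and T. Summing Manhattan distances along the two legs (H → R → T) gives a lower bound of 4 + 4 = 8 moves.
A route of 8 moves achieves this: H → L → P → Q → R → W → V → U → T.
Since 8 matches the lower bound, it is optimal.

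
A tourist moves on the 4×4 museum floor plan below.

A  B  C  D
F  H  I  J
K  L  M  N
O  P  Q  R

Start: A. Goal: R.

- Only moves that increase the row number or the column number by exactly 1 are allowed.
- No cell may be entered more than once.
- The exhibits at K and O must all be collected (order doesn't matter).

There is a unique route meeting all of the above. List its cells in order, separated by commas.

A, F, K, O, P, Q, R

Moves only go right or down, so the column and row indices never decrease.
Route from A: 3× down (reaching O), 3× right (reaching R) — 6 moves in all.
Check: all required cells visited.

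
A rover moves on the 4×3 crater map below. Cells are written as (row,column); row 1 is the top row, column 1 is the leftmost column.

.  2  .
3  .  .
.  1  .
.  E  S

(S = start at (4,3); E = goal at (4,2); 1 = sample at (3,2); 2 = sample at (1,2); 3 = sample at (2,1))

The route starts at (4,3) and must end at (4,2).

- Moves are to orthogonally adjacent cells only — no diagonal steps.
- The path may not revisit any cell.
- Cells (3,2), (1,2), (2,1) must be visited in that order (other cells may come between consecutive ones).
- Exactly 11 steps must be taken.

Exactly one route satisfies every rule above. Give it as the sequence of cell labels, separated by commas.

The waypoints must appear in the order (3,2), (1,2), (2,1), with no cell reused.
Route from (4,3): up to (3,3), left to (3,2), up to (2,2), right to (2,3), up to (1,3), 2× left (reaching (1,1)), 3× down (reaching (4,1)), right to (4,2) — 11 moves in all.
Check: order respected (1 at step 2, 2 at step 6, 3 at step 8); 11 moves as required.

(4,3), (3,3), (3,2), (2,2), (2,3), (1,3), (1,2), (1,1), (2,1), (3,1), (4,1), (4,2)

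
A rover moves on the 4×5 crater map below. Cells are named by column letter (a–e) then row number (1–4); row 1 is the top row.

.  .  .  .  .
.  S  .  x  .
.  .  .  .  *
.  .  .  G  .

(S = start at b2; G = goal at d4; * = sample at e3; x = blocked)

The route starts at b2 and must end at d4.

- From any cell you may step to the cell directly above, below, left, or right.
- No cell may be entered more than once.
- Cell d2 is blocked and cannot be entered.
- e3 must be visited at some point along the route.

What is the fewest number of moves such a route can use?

6

Any route passes through e3 somewhere between b2 and d4. Summing Manhattan distances along the two legs (b2 → e3 → d4) gives a lower bound of 4 + 2 = 6 moves.
A route of 6 moves achieves this: b2 → b3 → c3 → d3 → e3 → e4 → d4.
Since 6 matches the lower bound, it is optimal.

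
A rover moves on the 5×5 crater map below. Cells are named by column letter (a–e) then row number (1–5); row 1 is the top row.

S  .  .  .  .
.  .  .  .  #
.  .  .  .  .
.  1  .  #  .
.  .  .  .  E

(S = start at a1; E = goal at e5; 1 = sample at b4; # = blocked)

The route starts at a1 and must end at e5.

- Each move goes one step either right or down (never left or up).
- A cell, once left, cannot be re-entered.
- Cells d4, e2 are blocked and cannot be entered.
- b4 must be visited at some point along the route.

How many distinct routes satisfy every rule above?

8

A right/down-only route from a1 to e5 makes exactly 4 down-moves and 4 right-moves in some order.
With no other constraints that would be C(8,4) = 70 routes.
Split at b4 and multiply the segment counts (each segment already excludes blocked cells): a1→b4: 4; b4→e5: 2; product = 8.
That gives 8 routes.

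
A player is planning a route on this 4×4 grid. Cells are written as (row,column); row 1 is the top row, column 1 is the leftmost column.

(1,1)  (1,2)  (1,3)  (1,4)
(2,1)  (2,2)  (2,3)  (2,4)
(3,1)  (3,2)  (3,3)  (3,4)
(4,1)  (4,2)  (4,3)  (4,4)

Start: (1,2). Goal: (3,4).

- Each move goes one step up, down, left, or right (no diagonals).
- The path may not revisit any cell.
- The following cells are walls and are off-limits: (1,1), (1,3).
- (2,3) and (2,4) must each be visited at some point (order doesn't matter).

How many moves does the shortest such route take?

4

Any route passes through (2,3) and (2,4) in some order between (1,2) and (3,4). Summing Manhattan distances along each leg and taking the cheapest ordering ((1,2) → (2,3) → (2,4) → (3,4)) gives a lower bound of 2 + 1 + 1 = 4 moves.
A route of 4 moves achieves this: (1,2) → (2,2) → (2,3) → (2,4) → (3,4).
Since 4 matches the lower bound, it is optimal.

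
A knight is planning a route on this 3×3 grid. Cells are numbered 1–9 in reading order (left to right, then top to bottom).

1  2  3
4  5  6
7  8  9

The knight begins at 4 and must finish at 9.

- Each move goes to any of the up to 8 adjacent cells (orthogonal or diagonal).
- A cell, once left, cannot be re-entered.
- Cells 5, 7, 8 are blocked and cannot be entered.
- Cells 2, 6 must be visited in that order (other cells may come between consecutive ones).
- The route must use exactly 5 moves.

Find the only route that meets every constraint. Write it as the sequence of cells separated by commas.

The waypoints must appear in the order 2, 6, with no cell reused.
Route from 4: up to 1, 2× right (reaching 3), 2× down (reaching 9) — 5 moves in all.
Check: order respected (2 at step 2, 6 at step 4); 5 moves as required.

4, 1, 2, 3, 6, 9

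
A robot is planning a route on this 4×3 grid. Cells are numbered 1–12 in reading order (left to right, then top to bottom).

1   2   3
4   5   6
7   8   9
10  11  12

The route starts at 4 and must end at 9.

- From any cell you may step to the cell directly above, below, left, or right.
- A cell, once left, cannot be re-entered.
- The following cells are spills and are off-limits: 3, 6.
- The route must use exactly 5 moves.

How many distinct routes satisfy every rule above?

Need simple routes of exactly 5 moves from 4 to 9 (Manhattan distance 3, so 1 moves are spent on a detour and 1 undoing it).
Enumerating: 4 1 2 5 8 9 | 4 7 10 11 8 9 | 4 7 10 11 12 9 | 4 7 8 11 12 9 | 4 5 8 11 12 9.
That gives 5 routes.

5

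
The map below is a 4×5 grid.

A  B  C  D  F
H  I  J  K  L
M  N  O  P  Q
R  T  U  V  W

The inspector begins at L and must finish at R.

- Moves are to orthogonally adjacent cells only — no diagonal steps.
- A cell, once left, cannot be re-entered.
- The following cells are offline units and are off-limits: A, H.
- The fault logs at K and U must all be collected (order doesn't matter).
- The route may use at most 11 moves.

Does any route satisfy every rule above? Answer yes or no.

yes

One route that works: L → K → P → V → U → T → R.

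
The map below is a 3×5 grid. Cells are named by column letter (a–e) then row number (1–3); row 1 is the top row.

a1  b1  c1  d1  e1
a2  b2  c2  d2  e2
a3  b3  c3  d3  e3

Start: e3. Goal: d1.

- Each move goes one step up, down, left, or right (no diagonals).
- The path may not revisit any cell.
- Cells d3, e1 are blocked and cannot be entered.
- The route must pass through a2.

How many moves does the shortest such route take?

Any route passes through a2 somewhere between e3 and d1. Summing Manhattan distances along the two legs (e3 → a2 → d1) gives a lower bound of 5 + 4 = 9 moves.
A route of 9 moves achieves this: e3 → e2 → d2 → c2 → b2 → a2 → a1 → b1 → c1 → d1.
Since 9 matches the lower bound, it is optimal.

9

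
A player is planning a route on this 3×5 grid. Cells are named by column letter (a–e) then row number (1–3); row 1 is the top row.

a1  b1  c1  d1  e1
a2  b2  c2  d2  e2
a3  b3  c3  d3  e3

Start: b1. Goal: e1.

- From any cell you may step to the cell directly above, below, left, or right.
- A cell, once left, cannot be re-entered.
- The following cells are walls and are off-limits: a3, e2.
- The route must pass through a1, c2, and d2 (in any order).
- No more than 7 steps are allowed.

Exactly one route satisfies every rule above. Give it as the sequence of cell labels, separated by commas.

The 7-move cap with required stops at a1, c2, d2 leaves no slack for detours.
Route from b1: left to a1, down to a2, 3× right (reaching d2), up to d1, right to e1 — 7 moves in all.
Check: all required cells visited; 7 ≤ 7 moves.

b1, a1, a2, b2, c2, d2, d1, e1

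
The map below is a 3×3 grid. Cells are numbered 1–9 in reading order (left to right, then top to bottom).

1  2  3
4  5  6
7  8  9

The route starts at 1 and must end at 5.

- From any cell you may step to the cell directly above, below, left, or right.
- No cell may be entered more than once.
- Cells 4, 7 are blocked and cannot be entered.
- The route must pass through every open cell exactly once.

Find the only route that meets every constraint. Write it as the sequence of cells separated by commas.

1, 2, 3, 6, 9, 8, 5

Need to visit all 7 open cells exactly once, starting at 1 and ending at 5.
Route from 1: right 2 to 3, down 2 to 9, left 1 to 8, up 1 to 5 — 6 moves in all.
Check: all 7 open cells covered.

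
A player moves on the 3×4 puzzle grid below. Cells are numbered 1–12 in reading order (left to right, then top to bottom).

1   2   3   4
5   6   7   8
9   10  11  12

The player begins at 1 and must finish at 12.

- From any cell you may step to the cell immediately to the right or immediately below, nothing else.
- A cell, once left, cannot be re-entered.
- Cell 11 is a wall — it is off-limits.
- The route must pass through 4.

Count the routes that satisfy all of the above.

A right/down-only route from 1 to 12 makes exactly 2 down-moves and 3 right-moves in some order.
With no other constraints that would be C(5,2) = 10 routes.
Split at 4 and multiply the segment counts (each segment already excludes blocked cells): 1→4: 1; 4→12: 1; product = 1.
That gives 1 route.

1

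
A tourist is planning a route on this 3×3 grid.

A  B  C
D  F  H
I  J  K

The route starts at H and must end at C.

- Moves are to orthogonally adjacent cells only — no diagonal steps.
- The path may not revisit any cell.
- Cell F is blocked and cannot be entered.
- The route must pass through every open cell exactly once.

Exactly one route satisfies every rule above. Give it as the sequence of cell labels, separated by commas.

Need to visit all 8 open cells exactly once, starting at H and ending at C.
Cell A has only two open neighbours (D and B), so the path must pass straight through it: one of those is the cell it's entered from and the other is where it exits.
Route from H: down to K, 2× left (reaching I), 2× up (reaching A), 2× right (reaching C) — 7 moves in all.
Check: all 8 open cells covered.

H, K, J, I, D, A, B, C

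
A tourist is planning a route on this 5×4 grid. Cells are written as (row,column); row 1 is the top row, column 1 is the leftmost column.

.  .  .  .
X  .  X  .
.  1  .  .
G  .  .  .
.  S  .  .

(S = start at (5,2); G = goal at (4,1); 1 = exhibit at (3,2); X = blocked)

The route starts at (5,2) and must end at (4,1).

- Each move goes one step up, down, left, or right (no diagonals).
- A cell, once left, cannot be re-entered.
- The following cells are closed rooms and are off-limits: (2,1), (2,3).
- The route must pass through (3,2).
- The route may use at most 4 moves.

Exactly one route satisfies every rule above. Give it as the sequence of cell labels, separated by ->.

(5,2) -> (4,2) -> (3,2) -> (3,1) -> (4,1)

The 4-move cap with required stops at (3,2) leaves no slack for detours.
Route from (5,2): up 2 to (3,2), left 1 to (3,1), down 1 to (4,1) — 4 moves in all.
Check: all required cells visited; 4 ≤ 4 moves.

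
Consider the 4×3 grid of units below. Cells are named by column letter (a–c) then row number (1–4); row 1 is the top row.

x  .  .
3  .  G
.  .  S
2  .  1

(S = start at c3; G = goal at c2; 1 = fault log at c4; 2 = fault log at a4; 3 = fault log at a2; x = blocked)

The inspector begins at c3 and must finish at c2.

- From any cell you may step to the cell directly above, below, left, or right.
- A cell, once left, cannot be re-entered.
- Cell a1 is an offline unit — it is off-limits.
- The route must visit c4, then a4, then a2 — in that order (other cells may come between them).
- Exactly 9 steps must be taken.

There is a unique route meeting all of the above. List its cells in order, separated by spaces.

c3 c4 b4 a4 a3 a2 b2 b1 c1 c2

The waypoints must appear in the order c4, a4, a2, with no cell reused.
Route from c3: down 1 to c4, left 2 to a4, up 2 to a2, right 1 to b2, up 1 to b1, right 1 to c1, down 1 to c2 — 9 moves in all.
Check: order respected (1 at step 1, 2 at step 3, 3 at step 5); 9 moves as required.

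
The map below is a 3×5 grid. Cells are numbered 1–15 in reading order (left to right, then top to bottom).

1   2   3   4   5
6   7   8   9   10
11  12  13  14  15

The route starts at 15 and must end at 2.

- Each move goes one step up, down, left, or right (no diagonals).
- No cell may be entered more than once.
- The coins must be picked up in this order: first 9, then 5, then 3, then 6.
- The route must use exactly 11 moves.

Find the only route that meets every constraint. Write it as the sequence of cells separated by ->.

The waypoints must appear in the order 9, 5, 3, 6, with no cell reused.
Route from 15: left to 14, up to 9, right to 10, up to 5, 2× left (reaching 3), down to 8, 2× left (reaching 6), up to 1, right to 2 — 11 moves in all.
Check: order respected (9 at step 2, 5 at step 4, 3 at step 6, 6 at step 9); 11 moves as required.

15 -> 14 -> 9 -> 10 -> 5 -> 4 -> 3 -> 8 -> 7 -> 6 -> 1 -> 2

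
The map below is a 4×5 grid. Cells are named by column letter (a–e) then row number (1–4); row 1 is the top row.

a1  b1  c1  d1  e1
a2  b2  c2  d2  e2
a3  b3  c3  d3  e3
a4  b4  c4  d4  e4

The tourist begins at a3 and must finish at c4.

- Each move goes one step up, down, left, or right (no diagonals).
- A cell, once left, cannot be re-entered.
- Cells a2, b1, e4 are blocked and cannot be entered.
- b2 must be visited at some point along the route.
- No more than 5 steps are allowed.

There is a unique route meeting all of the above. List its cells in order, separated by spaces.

a3 b3 b2 c2 c3 c4

The 5-move cap with required stops at b2 leaves no slack for detours.
Route from a3: right 1 to b3, up 1 to b2, right 1 to c2, down 2 to c4 — 5 moves in all.
Check: all required cells visited; 5 ≤ 5 moves.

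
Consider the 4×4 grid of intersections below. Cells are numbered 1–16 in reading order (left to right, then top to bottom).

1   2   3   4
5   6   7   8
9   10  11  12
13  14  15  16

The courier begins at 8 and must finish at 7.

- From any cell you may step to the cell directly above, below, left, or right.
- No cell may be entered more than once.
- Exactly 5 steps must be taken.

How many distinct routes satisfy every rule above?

3

Need simple routes of exactly 5 moves from 8 to 7 (Manhattan distance 1, so 2 moves are spent on a detour and 2 undoing it).
Enumerating: 8 4 3 2 6 7 | 8 12 16 15 11 7 | 8 12 11 10 6 7.
That gives 3 routes.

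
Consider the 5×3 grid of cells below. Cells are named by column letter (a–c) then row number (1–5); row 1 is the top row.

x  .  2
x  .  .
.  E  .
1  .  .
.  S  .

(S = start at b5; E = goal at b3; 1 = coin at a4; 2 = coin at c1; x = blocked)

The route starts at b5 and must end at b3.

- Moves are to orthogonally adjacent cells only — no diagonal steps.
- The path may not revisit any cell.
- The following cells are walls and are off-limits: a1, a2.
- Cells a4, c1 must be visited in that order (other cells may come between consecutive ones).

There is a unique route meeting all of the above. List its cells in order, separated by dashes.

b5 - a5 - a4 - b4 - c4 - c3 - c2 - c1 - b1 - b2 - b3

The waypoints must appear in the order a4, c1, with no cell reused.
Route from b5: left 1 to a5, up 1 to a4, right 2 to c4, up 3 to c1, left 1 to b1, down 2 to b3 — 10 moves in all.
Check: order respected (1 at step 2, 2 at step 7).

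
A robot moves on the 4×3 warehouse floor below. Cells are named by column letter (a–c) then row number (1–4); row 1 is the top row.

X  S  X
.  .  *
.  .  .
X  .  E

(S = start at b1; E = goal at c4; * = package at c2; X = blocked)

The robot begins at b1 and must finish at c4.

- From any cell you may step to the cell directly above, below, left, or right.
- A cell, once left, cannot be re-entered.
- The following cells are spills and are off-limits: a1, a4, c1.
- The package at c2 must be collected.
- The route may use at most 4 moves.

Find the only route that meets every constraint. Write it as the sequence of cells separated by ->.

The budget equals the shortest possible length, so every move has to be on a shortest route through the required cells.
Route from b1: down 1 to b2, right 1 to c2, down 2 to c4 — 4 moves in all.
Check: all required cells visited; 4 ≤ 4 moves.

b1 -> b2 -> c2 -> c3 -> c4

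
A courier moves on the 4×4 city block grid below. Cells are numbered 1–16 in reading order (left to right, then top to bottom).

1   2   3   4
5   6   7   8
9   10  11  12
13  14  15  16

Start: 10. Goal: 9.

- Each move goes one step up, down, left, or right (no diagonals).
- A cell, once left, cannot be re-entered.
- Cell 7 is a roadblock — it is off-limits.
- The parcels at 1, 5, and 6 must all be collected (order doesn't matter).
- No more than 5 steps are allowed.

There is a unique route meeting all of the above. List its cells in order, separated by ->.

10 -> 6 -> 2 -> 1 -> 5 -> 9

Any route must reach 1, 5, and 6 and still end at 9 within 5 moves, so the order of the required stops is forced.
Route from 10: 2× up (reaching 2), left to 1, 2× down (reaching 9) — 5 moves in all.
Check: all required cells visited; 5 ≤ 5 moves.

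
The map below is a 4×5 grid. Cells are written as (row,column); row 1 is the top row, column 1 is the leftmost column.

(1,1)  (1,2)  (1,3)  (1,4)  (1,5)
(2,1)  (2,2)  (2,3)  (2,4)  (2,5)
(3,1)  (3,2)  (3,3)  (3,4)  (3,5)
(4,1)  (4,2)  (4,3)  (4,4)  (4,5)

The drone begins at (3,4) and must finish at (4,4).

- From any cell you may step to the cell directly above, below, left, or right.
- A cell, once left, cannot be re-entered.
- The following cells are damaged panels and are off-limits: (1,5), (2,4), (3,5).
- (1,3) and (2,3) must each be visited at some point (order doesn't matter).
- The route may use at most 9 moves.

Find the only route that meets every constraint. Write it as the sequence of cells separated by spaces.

The 9-move cap with required stops at (1,3), (2,3) leaves no slack for detours.
Route from (3,4): left to (3,3), 2× up (reaching (1,3)), left to (1,2), 3× down (reaching (4,2)), 2× right (reaching (4,4)) — 9 moves in all.
Check: all required cells visited; 9 ≤ 9 moves.

(3,4) (3,3) (2,3) (1,3) (1,2) (2,2) (3,2) (4,2) (4,3) (4,4)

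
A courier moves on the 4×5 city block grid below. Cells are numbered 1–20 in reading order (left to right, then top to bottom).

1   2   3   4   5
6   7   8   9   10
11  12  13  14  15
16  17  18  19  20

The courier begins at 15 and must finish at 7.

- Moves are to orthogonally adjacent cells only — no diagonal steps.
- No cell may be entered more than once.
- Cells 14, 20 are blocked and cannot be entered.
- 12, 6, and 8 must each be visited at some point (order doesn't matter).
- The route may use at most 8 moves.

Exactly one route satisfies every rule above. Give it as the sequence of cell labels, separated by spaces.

15 10 9 8 13 12 11 6 7

Any route must reach 12, 6, and 8 and still end at 7 within 8 moves, so the order of the required stops is forced.
Route from 15: up to 10, 2× left (reaching 8), down to 13, 2× left (reaching 11), up to 6, right to 7 — 8 moves in all.
Check: all required cells visited; 8 ≤ 8 moves.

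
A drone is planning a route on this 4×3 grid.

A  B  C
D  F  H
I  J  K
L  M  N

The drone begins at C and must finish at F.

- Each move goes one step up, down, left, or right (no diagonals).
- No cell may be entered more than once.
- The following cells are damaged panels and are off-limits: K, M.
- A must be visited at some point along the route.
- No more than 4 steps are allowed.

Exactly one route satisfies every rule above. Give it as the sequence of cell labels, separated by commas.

C, B, A, D, F

The budget equals the shortest possible length, so every move has to be on a shortest route through the required cells.
Route from C: left 2 to A, down 1 to D, right 1 to F — 4 moves in all.
Check: all required cells visited; 4 ≤ 4 moves.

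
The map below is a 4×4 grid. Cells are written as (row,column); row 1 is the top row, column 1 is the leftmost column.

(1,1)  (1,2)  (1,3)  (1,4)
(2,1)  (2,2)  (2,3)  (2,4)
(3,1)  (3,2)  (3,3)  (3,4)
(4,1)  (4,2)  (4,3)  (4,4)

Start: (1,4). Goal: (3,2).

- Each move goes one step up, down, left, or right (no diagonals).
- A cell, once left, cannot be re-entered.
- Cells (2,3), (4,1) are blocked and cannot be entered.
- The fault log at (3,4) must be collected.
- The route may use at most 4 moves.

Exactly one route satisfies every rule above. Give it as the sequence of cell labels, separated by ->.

(1,4) -> (2,4) -> (3,4) -> (3,3) -> (3,2)

The 4-move cap with required stops at (3,4) leaves no slack for detours.
Route from (1,4): 2× down (reaching (3,4)), 2× left (reaching (3,2)) — 4 moves in all.
Check: all required cells visited; 4 ≤ 4 moves.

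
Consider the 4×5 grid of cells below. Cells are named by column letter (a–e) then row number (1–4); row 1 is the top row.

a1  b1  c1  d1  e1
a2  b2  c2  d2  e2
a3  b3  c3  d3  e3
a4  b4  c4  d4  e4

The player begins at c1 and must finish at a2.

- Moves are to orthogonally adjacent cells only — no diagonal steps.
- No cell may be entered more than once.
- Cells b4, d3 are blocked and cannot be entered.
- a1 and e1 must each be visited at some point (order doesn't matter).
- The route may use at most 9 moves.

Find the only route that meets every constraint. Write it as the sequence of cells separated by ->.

The 9-move cap with required stops at a1, e1 leaves no slack for detours.
Route from c1: 2× right (reaching e1), down to e2, 3× left (reaching b2), up to b1, left to a1, down to a2 — 9 moves in all.
Check: all required cells visited; 9 ≤ 9 moves.

c1 -> d1 -> e1 -> e2 -> d2 -> c2 -> b2 -> b1 -> a1 -> a2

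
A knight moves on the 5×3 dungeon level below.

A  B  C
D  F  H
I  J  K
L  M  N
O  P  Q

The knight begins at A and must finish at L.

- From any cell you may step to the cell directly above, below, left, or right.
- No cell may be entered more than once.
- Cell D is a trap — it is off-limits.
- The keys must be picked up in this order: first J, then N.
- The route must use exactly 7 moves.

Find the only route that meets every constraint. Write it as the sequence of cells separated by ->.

The waypoints must appear in the order J, N, with no cell reused.
Route from A: right to B, 2× down (reaching J), right to K, down to N, 2× left (reaching L) — 7 moves in all.
Check: order respected (J at step 3, N at step 5); 7 moves as required.

A -> B -> F -> J -> K -> N -> M -> L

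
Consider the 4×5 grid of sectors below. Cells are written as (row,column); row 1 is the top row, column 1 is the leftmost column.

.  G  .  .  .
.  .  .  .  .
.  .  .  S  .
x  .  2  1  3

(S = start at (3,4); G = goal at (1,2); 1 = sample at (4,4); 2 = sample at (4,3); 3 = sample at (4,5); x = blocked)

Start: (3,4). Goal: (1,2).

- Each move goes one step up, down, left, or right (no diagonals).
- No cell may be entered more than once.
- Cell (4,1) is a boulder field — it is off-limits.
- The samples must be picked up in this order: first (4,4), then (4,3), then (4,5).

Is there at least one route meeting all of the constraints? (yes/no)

Ignoring the required order, 147 revisit-free routes from (3,4) to (1,2) pass through all of (4,4), (4,3), and (4,5); the waypoint orders that occur are (4,5) → (4,4) → (4,3) (93); (4,3) → (4,4) → (4,5) (38); (4,4) → (4,5) → (4,3) (16) — never (4,4) → (4,3) → (4,5).

no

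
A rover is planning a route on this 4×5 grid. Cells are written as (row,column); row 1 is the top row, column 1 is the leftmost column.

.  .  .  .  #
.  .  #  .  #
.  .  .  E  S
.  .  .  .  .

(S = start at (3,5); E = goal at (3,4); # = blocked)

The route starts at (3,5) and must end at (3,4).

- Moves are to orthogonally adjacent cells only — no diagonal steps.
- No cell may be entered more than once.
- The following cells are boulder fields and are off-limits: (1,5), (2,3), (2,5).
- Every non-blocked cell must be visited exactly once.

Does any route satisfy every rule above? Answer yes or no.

Colour the cells like a checkerboard: each orthogonal step flips colour, so a Hamiltonian route alternates colours. Here there are 9 cells of one colour and 8 of the other, with start on the opposite colour to the goal — the counts and endpoints can't be arranged into an alternating sequence of length 17, so no Hamiltonian route exists.

no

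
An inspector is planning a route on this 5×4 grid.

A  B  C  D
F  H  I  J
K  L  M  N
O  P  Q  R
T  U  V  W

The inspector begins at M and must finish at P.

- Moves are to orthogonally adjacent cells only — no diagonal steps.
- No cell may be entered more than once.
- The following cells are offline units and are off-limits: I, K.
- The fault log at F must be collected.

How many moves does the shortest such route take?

Any route passes through F somewhere between M and P. Summing Manhattan distances along the two legs (M → F → P) gives a lower bound of 3 + 3 = 6 moves.
The shortest route satisfying every rule uses 10 moves: M → N → J → D → C → B → A → F → H → L → P.
The bound of 6 isn't tight here; checking systematically, no route of length 6 through 9 satisfies every constraint (on a 4-connected grid the length of any start-to-goal walk has the same parity as the Manhattan bound, so only lengths 6, 8, 10, … need checking), so 10 is the minimum.

10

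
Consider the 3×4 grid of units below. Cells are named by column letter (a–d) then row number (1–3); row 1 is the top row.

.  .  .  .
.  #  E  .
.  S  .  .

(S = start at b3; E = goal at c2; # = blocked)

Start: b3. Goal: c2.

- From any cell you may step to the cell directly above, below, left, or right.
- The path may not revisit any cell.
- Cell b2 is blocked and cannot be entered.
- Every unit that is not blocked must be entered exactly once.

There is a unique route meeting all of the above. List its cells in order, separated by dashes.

Need to visit all 11 open cells exactly once, starting at b3 and ending at c2.
Cell a1 has only two open neighbours (a2 and b1), so the path must pass straight through it: one of those is the cell it's entered from and the other is where it exits.
Route from b3: left 1 to a3, up 2 to a1, right 3 to d1, down 2 to d3, left 1 to c3, up 1 to c2 — 10 moves in all.
Check: all 11 open cells covered.

b3 - a3 - a2 - a1 - b1 - c1 - d1 - d2 - d3 - c3 - c2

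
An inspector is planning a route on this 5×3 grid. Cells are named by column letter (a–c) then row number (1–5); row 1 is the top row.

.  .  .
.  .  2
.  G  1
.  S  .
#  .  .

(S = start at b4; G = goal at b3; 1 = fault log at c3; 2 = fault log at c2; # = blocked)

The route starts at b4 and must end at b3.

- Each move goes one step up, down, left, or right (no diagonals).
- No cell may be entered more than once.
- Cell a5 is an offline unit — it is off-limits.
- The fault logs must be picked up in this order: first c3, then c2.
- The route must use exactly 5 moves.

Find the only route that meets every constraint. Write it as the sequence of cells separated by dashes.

The waypoints must appear in the order c3, c2, with no cell reused.
Route from b4: right 1 to c4, up 2 to c2, left 1 to b2, down 1 to b3 — 5 moves in all.
Check: order respected (1 at step 2, 2 at step 3); 5 moves as required.

b4 - c4 - c3 - c2 - b2 - b3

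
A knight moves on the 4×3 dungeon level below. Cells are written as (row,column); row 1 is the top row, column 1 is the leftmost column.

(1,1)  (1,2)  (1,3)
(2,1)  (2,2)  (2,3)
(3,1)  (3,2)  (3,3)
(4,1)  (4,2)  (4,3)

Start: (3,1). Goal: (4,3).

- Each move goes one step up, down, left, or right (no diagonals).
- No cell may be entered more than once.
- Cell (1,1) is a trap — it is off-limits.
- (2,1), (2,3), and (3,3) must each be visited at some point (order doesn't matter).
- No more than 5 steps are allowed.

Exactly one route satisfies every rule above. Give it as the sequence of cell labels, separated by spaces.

Any route must reach (2,1), (2,3), and (3,3) and still end at (4,3) within 5 moves, so the order of the required stops is forced.
Route from (3,1): up 1 to (2,1), right 2 to (2,3), down 2 to (4,3) — 5 moves in all.
Check: all required cells visited; 5 ≤ 5 moves.

(3,1) (2,1) (2,2) (2,3) (3,3) (4,3)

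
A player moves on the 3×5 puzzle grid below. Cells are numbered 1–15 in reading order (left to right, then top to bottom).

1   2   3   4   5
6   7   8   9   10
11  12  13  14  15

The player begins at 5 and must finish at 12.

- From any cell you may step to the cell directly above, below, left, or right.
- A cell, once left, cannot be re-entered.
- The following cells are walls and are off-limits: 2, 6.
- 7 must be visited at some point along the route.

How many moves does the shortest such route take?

5

Any route passes through 7 somewhere between 5 and 12. Summing Manhattan distances along the two legs (5 → 7 → 12) gives a lower bound of 4 + 1 = 5 moves.
A route of 5 moves achieves this: 5 → 10 → 9 → 8 → 7 → 12.
Since 5 matches the lower bound, it is optimal.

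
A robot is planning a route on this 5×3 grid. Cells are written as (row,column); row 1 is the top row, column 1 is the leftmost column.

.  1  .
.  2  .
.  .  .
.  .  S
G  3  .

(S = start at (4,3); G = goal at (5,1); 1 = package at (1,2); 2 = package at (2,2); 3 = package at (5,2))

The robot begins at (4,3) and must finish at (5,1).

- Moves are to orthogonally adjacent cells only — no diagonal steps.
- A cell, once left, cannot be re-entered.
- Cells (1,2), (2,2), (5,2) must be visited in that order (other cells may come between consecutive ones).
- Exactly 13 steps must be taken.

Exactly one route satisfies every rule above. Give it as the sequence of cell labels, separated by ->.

(4,3) -> (3,3) -> (2,3) -> (1,3) -> (1,2) -> (1,1) -> (2,1) -> (2,2) -> (3,2) -> (3,1) -> (4,1) -> (4,2) -> (5,2) -> (5,1)

The waypoints must appear in the order (1,2), (2,2), (5,2), with no cell reused.
Route from (4,3): up 3 to (1,3), left 2 to (1,1), down 1 to (2,1), right 1 to (2,2), down 1 to (3,2), left 1 to (3,1), down 1 to (4,1), right 1 to (4,2), down 1 to (5,2), left 1 to (5,1) — 13 moves in all.
Check: order respected (1 at step 4, 2 at step 7, 3 at step 12); 13 moves as required.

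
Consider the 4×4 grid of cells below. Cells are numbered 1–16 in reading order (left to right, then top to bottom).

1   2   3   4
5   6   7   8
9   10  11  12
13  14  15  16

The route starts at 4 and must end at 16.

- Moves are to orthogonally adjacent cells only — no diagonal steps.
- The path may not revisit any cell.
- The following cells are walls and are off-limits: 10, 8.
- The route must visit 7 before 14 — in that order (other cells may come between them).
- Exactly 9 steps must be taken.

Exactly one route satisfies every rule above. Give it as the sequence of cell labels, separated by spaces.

4 3 7 6 5 9 13 14 15 16

The waypoints must appear in the order 7, 14, with no cell reused.
Route from 4: left 1 to 3, down 1 to 7, left 2 to 5, down 2 to 13, right 3 to 16 — 9 moves in all.
Check: order respected (7 at step 2, 14 at step 7); 9 moves as required.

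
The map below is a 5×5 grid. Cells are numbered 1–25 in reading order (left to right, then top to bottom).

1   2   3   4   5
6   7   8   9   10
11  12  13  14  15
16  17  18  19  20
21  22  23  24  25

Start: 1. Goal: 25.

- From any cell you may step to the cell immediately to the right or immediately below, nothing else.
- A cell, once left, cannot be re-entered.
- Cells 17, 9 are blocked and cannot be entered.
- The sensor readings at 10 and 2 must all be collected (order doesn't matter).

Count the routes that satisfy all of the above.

1

A right/down-only route from 1 to 25 makes exactly 4 down-moves and 4 right-moves in some order.
With no other constraints that would be C(8,4) = 70 routes.
A monotone route can only reach the required cells in the order 2, 10, so split there and multiply the segment counts (each segment already excludes blocked cells): 1→2: 1; 2→10: 1; 10→25: 1; product = 1.
That gives 1 route.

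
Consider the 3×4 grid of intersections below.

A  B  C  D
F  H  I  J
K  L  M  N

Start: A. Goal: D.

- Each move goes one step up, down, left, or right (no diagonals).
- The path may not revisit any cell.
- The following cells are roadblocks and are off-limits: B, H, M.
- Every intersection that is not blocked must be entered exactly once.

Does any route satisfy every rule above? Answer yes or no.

no

Cell L has only one open neighbour but is neither the start nor the goal, so a Hamiltonian route would have to both enter and leave it through the same neighbour — impossible without revisiting.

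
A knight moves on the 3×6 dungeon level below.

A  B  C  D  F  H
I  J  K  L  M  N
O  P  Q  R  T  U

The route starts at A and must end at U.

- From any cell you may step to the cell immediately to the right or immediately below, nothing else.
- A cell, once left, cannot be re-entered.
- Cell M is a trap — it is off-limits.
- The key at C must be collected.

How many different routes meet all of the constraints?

A right/down-only route from A to U makes exactly 2 down-moves and 5 right-moves in some order.
With no other constraints that would be C(7,2) = 21 routes.
Split at C and multiply the segment counts (each segment already excludes blocked cells): A→C: 1; C→U: 4; product = 4.
That gives 4 routes.

4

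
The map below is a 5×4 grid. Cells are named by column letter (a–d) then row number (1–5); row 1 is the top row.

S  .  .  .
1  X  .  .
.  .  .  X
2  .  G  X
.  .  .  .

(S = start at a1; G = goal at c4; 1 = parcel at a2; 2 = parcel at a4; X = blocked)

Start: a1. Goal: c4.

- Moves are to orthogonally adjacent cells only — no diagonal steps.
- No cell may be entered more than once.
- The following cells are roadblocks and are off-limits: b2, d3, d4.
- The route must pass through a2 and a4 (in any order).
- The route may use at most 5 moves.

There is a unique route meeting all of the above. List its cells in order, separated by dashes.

a1 - a2 - a3 - a4 - b4 - c4

The budget equals the shortest possible length, so every move has to be on a shortest route through the required cells.
Route from a1: down 3 to a4, right 2 to c4 — 5 moves in all.
Check: all required cells visited; 5 ≤ 5 moves.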